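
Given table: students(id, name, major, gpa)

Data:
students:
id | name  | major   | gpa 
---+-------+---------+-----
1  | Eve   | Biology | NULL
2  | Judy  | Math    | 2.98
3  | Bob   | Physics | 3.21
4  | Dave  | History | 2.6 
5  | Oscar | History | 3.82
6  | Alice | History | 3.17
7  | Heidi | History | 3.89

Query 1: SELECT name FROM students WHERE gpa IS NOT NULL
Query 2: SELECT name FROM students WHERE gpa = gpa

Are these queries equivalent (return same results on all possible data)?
Yes, equivalent

Both queries return: [('Alice',), ('Bob',), ('Dave',), ('Heidi',), ('Judy',), ('Oscar',)]

Reason: IS NOT NULL vs self-equality (both exclude NULLs)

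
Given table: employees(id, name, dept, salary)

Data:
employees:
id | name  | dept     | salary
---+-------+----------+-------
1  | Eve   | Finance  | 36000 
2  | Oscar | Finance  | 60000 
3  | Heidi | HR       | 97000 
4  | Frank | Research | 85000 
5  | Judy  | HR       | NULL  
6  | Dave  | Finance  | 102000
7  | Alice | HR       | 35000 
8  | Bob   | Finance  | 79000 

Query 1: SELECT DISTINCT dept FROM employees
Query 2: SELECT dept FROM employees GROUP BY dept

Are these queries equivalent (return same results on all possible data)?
Yes, equivalent

Both queries return: [('Finance',), ('HR',), ('Research',)]

Reason: Both get unique depts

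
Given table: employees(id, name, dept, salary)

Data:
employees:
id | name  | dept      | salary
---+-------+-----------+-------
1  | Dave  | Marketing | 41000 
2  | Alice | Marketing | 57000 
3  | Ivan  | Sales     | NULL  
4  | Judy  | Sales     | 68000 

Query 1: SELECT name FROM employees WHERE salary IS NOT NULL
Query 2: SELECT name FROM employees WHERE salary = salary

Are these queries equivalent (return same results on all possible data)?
Yes, equivalent

Both queries return: [('Alice',), ('Dave',), ('Judy',)]

Reason: IS NOT NULL vs self-equality (both exclude NULLs)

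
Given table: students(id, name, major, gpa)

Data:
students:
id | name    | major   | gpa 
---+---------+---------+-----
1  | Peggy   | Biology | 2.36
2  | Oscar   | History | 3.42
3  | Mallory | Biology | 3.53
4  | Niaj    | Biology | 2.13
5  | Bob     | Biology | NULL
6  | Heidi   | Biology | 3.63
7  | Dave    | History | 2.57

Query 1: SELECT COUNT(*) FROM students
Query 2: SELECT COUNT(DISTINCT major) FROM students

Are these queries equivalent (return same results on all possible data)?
No, not equivalent

Query 1 returns: [(7,)]
Query 2 returns: [(2,)]

Reason: COUNT(*) counts rows, COUNT(DISTINCT major) counts unique majors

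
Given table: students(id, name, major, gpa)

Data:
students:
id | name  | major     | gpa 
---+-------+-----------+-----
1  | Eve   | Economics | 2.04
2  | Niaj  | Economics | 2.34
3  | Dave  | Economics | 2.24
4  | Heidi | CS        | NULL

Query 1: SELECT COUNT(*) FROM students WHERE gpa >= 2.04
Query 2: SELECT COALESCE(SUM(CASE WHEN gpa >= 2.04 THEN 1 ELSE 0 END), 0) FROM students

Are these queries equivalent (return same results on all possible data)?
Yes, equivalent

Both queries return: [(3,)]

Reason: COUNT with WHERE vs conditional SUM (COALESCE handles empty-table NULL)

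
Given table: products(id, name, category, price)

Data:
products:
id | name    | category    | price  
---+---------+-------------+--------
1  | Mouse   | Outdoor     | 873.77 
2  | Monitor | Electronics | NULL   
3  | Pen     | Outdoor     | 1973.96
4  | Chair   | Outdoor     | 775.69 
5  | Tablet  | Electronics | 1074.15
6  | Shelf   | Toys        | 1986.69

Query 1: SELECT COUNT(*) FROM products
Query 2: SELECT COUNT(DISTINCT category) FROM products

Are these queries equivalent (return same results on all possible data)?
No, not equivalent

Query 1 returns: [(6,)]
Query 2 returns: [(3,)]

Reason: COUNT(*) counts rows, COUNT(DISTINCT category) counts unique categorys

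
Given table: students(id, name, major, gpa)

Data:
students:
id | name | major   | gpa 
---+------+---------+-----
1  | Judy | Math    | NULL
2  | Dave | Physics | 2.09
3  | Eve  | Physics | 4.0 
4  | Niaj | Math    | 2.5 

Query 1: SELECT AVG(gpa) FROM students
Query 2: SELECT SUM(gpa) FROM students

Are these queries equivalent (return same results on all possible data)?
No, not equivalent

Query 1 returns: [(2.8633333333333333,)]
Query 2 returns: [(8.59,)]

Reason: AVG vs SUM give different aggregate values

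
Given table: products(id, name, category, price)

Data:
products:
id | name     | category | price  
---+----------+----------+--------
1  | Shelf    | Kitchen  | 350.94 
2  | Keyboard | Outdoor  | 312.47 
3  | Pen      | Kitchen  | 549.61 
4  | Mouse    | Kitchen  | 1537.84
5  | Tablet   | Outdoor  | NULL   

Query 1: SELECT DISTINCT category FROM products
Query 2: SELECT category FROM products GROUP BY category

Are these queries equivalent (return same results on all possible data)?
Yes, equivalent

Both queries return: [('Kitchen',), ('Outdoor',)]

Reason: Both get unique categorys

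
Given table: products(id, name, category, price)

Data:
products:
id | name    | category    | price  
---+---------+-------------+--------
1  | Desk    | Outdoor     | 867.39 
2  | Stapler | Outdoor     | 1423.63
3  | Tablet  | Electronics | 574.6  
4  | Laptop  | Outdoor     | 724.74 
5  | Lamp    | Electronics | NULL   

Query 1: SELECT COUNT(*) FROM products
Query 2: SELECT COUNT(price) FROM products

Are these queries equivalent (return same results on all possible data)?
No, not equivalent

Query 1 returns: [(5,)]
Query 2 returns: [(4,)]

Reason: COUNT(*) includes NULLs, COUNT(column) excludes them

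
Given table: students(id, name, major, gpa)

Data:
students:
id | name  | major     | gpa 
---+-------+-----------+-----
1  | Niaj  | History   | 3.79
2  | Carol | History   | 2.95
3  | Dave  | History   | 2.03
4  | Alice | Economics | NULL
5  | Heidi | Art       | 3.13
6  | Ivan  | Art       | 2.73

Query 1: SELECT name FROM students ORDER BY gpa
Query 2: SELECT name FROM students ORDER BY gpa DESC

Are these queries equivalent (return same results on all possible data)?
No, not equivalent

Query 1 returns: [('Alice',), ('Dave',), ('Ivan',), ('Carol',), ('Heidi',), ('Niaj',)]
Query 2 returns: [('Niaj',), ('Heidi',), ('Carol',), ('Ivan',), ('Dave',), ('Alice',)]

Reason: ASC vs DESC gives opposite ordering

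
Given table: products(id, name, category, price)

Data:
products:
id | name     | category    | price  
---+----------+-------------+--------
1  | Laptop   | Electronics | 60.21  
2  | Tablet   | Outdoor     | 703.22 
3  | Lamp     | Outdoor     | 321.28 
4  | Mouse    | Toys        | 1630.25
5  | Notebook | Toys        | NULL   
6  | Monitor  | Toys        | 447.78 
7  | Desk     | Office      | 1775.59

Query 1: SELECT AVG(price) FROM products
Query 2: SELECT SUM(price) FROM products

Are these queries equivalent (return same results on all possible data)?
No, not equivalent

Query 1 returns: [(823.055,)]
Query 2 returns: [(4938.33,)]

Reason: AVG vs SUM give different aggregate values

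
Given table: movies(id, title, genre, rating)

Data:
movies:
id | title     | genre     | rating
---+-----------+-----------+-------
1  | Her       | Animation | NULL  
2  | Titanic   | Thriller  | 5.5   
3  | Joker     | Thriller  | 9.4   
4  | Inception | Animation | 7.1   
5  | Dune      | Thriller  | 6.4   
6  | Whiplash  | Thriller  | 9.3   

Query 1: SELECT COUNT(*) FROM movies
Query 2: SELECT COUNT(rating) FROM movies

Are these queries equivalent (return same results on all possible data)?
No, not equivalent

Query 1 returns: [(6,)]
Query 2 returns: [(5,)]

Reason: COUNT(*) includes NULLs, COUNT(column) excludes them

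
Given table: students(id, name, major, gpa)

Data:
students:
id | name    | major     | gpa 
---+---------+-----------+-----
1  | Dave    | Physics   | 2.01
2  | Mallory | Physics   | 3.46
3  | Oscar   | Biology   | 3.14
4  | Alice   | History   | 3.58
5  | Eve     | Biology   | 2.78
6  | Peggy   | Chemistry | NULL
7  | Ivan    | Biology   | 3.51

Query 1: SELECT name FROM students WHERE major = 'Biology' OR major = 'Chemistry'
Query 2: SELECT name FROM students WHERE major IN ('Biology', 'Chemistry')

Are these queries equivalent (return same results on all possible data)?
Yes, equivalent

Both queries return: [('Eve',), ('Ivan',), ('Oscar',), ('Peggy',)]

Reason: OR vs IN are equivalent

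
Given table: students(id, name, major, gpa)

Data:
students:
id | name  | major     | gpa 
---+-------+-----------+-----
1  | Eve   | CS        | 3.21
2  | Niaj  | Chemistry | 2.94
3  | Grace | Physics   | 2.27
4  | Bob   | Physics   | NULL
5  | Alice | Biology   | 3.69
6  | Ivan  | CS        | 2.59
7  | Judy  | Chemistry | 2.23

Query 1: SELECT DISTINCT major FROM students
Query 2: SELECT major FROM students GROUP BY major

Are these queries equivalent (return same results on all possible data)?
Yes, equivalent

Both queries return: [('Biology',), ('CS',), ('Chemistry',), ('Physics',)]

Reason: Both get unique majors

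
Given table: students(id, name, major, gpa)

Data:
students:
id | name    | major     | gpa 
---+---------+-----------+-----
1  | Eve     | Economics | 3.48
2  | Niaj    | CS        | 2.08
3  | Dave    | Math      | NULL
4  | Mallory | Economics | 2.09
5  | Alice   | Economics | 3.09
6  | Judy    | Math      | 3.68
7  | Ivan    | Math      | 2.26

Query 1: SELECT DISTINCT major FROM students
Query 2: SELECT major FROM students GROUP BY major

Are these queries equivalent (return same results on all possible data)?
Yes, equivalent

Both queries return: [('CS',), ('Economics',), ('Math',)]

Reason: Both get unique majors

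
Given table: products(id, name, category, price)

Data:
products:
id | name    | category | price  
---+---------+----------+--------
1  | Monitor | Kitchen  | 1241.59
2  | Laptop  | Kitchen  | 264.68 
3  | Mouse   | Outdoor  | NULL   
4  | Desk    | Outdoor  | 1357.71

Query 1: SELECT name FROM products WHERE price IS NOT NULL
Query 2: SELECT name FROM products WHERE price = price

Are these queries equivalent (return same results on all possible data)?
Yes, equivalent

Both queries return: [('Desk',), ('Laptop',), ('Monitor',)]

Reason: IS NOT NULL vs self-equality (both exclude NULLs)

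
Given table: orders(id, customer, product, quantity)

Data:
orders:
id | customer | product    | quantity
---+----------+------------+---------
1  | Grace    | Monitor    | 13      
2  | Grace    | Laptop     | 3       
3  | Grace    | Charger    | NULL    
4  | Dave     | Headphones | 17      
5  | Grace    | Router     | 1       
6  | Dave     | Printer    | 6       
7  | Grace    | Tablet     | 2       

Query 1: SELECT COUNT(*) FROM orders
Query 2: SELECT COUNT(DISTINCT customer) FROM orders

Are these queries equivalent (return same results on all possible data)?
No, not equivalent

Query 1 returns: [(7,)]
Query 2 returns: [(2,)]

Reason: COUNT(*) counts rows, COUNT(DISTINCT customer) counts unique customers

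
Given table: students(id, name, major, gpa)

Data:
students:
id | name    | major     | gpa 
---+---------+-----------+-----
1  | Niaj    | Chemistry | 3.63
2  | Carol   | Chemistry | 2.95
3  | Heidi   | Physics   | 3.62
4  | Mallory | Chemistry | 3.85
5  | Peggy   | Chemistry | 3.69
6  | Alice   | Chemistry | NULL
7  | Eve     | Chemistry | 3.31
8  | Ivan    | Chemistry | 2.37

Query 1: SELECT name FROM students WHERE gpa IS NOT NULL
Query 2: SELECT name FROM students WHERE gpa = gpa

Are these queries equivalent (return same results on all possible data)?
Yes, equivalent

Both queries return: [('Carol',), ('Eve',), ('Heidi',), ('Ivan',), ('Mallory',), ('Niaj',), ('Peggy',)]

Reason: IS NOT NULL vs self-equality (both exclude NULLs)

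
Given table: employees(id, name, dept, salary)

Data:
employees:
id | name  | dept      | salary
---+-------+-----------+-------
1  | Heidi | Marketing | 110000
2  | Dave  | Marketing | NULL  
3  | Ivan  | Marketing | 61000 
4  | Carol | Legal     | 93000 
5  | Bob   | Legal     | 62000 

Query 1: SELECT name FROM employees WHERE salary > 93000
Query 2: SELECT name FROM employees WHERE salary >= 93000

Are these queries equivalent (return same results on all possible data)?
No, not equivalent

Query 1 returns: [('Heidi',)]
Query 2 returns: [('Heidi',), ('Carol',)]

Reason: > vs >= gives different results when salary = 93000 exists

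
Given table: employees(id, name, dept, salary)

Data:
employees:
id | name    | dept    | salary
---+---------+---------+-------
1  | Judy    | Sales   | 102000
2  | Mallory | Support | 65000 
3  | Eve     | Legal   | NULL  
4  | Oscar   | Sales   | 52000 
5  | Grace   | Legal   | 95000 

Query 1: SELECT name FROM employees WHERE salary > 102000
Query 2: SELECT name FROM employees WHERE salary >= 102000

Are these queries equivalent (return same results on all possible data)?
No, not equivalent

Query 1 returns: []
Query 2 returns: [('Judy',)]

Reason: > vs >= gives different results when salary = 102000 exists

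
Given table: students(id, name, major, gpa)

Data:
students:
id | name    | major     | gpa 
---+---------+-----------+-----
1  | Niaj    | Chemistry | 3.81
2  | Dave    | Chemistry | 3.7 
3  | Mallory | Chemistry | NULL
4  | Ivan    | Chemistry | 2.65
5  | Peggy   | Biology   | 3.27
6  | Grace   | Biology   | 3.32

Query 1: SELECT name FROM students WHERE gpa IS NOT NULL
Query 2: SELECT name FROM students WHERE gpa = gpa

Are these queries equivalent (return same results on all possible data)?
Yes, equivalent

Both queries return: [('Dave',), ('Grace',), ('Ivan',), ('Niaj',), ('Peggy',)]

Reason: IS NOT NULL vs self-equality (both exclude NULLs)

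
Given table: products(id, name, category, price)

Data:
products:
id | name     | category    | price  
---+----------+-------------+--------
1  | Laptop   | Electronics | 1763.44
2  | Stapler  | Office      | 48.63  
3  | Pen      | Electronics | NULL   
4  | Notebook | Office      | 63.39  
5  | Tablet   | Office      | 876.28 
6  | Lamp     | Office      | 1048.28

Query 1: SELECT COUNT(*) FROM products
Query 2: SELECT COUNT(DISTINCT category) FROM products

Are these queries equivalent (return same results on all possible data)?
No, not equivalent

Query 1 returns: [(6,)]
Query 2 returns: [(2,)]

Reason: COUNT(*) counts rows, COUNT(DISTINCT category) counts unique categorys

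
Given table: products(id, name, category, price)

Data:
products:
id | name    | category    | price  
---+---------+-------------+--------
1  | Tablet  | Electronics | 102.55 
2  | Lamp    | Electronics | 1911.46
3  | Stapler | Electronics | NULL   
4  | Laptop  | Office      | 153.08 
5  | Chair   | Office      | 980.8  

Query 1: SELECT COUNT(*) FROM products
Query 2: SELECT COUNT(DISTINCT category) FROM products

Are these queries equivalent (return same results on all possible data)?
No, not equivalent

Query 1 returns: [(5,)]
Query 2 returns: [(2,)]

Reason: COUNT(*) counts rows, COUNT(DISTINCT category) counts unique categorys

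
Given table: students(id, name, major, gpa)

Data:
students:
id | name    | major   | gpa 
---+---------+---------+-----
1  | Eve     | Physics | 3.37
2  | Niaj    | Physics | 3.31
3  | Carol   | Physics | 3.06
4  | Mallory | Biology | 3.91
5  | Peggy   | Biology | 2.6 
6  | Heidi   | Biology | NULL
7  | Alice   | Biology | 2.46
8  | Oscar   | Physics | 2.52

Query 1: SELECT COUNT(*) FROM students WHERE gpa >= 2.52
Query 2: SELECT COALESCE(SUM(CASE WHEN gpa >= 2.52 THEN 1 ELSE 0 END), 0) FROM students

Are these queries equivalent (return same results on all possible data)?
Yes, equivalent

Both queries return: [(6,)]

Reason: COUNT with WHERE vs conditional SUM (COALESCE handles empty-table NULL)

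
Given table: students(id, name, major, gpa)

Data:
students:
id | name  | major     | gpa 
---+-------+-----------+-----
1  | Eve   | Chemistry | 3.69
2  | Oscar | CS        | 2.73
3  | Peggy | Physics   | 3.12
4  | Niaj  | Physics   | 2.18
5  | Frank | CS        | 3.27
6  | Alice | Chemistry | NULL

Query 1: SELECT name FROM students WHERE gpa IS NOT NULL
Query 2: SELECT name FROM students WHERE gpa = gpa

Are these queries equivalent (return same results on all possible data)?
Yes, equivalent

Both queries return: [('Eve',), ('Frank',), ('Niaj',), ('Oscar',), ('Peggy',)]

Reason: IS NOT NULL vs self-equality (both exclude NULLs)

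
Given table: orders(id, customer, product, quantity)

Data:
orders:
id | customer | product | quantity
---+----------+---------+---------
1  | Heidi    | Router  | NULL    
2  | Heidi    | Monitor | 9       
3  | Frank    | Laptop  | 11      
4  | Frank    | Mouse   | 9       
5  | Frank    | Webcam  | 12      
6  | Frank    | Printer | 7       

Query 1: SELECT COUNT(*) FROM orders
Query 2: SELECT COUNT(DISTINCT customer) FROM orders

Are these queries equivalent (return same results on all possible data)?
No, not equivalent

Query 1 returns: [(6,)]
Query 2 returns: [(2,)]

Reason: COUNT(*) counts rows, COUNT(DISTINCT customer) counts unique customers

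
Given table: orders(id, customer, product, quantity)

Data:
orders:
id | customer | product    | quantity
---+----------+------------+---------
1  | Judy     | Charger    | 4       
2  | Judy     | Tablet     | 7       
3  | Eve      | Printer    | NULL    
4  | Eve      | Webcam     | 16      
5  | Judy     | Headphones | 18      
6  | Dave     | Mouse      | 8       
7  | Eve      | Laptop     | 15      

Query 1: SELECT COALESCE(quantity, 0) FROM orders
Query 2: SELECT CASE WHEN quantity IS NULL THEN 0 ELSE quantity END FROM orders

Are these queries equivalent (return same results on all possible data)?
Yes, equivalent

Both queries return: [(0,), (4,), (7,), (8,), (15,), (16,), (18,)]

Reason: COALESCE vs CASE for NULL handling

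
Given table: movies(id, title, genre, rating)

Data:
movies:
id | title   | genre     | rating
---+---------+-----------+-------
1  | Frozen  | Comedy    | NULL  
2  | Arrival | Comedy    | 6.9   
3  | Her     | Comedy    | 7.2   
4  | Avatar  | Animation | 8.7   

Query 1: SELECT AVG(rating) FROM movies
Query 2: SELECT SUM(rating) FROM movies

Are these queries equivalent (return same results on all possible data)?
No, not equivalent

Query 1 returns: [(7.6000000000000005,)]
Query 2 returns: [(22.8,)]

Reason: AVG vs SUM give different aggregate values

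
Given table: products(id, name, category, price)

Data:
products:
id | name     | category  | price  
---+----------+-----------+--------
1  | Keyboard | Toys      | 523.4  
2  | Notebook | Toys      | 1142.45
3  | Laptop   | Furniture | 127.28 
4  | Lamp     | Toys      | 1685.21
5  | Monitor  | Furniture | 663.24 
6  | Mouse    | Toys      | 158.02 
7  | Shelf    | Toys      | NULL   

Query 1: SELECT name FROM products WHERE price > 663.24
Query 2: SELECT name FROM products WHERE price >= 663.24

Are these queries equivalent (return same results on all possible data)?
No, not equivalent

Query 1 returns: [('Notebook',), ('Lamp',)]
Query 2 returns: [('Notebook',), ('Lamp',), ('Monitor',)]

Reason: > vs >= gives different results when price = 663.24 exists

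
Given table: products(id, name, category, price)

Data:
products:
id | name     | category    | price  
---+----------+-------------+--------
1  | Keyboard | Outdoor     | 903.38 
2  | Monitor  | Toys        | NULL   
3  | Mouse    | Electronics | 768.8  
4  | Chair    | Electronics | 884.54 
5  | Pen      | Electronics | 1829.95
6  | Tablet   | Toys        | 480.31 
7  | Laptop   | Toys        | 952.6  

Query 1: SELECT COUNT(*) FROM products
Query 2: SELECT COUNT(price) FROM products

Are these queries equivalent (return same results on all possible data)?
No, not equivalent

Query 1 returns: [(7,)]
Query 2 returns: [(6,)]

Reason: COUNT(*) includes NULLs, COUNT(column) excludes them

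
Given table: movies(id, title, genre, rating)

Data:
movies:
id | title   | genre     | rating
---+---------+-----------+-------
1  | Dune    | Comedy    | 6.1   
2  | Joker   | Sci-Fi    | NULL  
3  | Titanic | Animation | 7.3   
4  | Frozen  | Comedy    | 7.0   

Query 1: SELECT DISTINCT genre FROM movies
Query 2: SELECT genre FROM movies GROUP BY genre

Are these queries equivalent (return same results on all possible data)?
Yes, equivalent

Both queries return: [('Animation',), ('Comedy',), ('Sci-Fi',)]

Reason: Both get unique genres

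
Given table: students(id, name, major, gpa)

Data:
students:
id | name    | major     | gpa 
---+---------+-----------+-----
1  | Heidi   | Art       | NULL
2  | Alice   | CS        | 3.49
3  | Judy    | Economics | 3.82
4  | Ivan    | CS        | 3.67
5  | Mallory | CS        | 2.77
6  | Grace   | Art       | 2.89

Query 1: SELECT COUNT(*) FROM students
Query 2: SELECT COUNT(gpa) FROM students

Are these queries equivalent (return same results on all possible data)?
No, not equivalent

Query 1 returns: [(6,)]
Query 2 returns: [(5,)]

Reason: COUNT(*) includes NULLs, COUNT(column) excludes them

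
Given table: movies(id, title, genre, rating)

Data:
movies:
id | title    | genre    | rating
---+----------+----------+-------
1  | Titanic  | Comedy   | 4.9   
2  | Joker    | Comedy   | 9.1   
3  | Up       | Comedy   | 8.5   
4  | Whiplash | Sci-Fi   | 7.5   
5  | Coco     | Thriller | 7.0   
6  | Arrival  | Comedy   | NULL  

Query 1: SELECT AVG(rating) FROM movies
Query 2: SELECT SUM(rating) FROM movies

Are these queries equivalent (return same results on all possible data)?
No, not equivalent

Query 1 returns: [(7.4,)]
Query 2 returns: [(37.0,)]

Reason: AVG vs SUM give different aggregate values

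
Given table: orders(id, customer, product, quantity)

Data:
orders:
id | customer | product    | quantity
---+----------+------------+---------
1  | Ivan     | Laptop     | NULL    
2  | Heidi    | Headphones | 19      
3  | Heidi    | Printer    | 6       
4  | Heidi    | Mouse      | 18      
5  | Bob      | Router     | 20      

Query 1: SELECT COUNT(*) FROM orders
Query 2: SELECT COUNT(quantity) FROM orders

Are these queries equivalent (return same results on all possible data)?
No, not equivalent

Query 1 returns: [(5,)]
Query 2 returns: [(4,)]

Reason: COUNT(*) includes NULLs, COUNT(column) excludes them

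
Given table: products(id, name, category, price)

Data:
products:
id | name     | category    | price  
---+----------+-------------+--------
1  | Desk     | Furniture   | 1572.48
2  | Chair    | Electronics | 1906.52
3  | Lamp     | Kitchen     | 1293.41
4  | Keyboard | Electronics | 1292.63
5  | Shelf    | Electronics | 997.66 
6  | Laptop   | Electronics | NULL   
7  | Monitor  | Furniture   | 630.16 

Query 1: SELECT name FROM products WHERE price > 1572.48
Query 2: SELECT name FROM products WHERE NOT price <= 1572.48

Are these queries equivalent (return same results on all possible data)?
Yes, equivalent

Both queries return: [('Chair',)]

Reason: Both filter price > 1572.48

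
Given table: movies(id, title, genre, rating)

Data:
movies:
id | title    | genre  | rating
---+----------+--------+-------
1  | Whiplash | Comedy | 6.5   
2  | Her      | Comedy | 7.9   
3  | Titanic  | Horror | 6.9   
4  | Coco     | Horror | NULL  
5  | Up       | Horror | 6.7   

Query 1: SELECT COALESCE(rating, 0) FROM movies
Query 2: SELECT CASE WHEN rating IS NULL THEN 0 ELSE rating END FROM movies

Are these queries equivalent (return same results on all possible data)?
Yes, equivalent

Both queries return: [(0,), (6.5,), (6.7,), (6.9,), (7.9,)]

Reason: COALESCE vs CASE for NULL handling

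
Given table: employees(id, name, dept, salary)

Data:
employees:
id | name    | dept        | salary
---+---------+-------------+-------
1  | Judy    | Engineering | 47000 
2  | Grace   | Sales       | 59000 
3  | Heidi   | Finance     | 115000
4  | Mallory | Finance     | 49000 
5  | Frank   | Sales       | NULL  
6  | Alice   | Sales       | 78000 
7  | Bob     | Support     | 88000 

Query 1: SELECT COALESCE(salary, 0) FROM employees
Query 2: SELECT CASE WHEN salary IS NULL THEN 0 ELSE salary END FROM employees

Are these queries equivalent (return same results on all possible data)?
Yes, equivalent

Both queries return: [(0,), (47000,), (49000,), (59000,), (78000,), (88000,), (115000,)]

Reason: COALESCE vs CASE for NULL handling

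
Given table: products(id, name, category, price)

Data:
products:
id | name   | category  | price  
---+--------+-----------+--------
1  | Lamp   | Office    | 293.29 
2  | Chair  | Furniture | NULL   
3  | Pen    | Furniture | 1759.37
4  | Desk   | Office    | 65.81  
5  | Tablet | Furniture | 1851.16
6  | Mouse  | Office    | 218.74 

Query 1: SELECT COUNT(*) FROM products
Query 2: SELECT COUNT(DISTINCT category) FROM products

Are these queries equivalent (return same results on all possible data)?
No, not equivalent

Query 1 returns: [(6,)]
Query 2 returns: [(2,)]

Reason: COUNT(*) counts rows, COUNT(DISTINCT category) counts unique categorys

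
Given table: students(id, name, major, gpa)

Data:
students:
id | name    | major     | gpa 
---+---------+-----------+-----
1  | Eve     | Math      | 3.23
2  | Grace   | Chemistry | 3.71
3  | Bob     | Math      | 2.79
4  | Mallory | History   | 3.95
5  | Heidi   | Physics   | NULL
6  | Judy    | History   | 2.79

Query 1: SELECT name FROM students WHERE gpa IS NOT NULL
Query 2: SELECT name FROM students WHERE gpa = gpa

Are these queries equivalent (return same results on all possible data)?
Yes, equivalent

Both queries return: [('Bob',), ('Eve',), ('Grace',), ('Judy',), ('Mallory',)]

Reason: IS NOT NULL vs self-equality (both exclude NULLs)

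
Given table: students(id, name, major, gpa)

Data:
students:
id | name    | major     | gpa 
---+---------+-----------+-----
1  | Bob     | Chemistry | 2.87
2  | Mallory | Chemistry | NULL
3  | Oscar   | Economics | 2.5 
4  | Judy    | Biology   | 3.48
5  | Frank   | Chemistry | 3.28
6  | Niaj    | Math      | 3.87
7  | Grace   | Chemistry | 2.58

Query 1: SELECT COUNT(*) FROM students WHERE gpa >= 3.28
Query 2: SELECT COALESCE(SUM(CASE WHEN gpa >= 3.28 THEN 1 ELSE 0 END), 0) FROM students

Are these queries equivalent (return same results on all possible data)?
Yes, equivalent

Both queries return: [(3,)]

Reason: COUNT with WHERE vs conditional SUM (COALESCE handles empty-table NULL)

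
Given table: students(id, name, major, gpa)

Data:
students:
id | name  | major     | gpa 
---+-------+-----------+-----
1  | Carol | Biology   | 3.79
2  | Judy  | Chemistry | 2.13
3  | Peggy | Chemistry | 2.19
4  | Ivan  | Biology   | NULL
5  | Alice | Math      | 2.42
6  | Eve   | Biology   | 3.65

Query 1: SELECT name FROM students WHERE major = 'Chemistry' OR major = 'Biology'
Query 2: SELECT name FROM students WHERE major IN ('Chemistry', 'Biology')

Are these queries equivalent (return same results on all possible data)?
Yes, equivalent

Both queries return: [('Carol',), ('Eve',), ('Ivan',), ('Judy',), ('Peggy',)]

Reason: OR vs IN are equivalent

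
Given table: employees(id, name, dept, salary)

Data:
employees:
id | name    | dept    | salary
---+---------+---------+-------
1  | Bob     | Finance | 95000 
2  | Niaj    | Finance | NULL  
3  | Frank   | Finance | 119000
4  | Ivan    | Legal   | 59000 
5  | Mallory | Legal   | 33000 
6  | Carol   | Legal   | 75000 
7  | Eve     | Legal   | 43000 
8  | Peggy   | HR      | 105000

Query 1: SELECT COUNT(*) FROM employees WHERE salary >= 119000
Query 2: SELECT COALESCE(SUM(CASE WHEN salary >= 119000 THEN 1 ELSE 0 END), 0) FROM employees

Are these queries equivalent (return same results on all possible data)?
Yes, equivalent

Both queries return: [(1,)]

Reason: COUNT with WHERE vs conditional SUM (COALESCE handles empty-table NULL)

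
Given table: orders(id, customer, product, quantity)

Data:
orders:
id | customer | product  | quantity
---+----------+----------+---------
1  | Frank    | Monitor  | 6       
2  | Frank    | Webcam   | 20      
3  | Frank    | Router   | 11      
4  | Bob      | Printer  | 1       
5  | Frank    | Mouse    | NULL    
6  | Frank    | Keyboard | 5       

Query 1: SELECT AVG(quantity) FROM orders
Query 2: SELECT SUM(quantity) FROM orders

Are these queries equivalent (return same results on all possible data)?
No, not equivalent

Query 1 returns: [(8.6,)]
Query 2 returns: [(43,)]

Reason: AVG vs SUM give different aggregate values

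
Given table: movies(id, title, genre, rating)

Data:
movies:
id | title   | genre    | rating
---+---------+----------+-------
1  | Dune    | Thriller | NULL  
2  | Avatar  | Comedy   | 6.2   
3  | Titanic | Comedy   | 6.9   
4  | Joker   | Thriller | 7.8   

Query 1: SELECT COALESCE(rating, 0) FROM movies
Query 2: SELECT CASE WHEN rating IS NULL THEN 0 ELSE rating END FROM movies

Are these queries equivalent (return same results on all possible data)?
Yes, equivalent

Both queries return: [(0,), (6.2,), (6.9,), (7.8,)]

Reason: COALESCE vs CASE for NULL handling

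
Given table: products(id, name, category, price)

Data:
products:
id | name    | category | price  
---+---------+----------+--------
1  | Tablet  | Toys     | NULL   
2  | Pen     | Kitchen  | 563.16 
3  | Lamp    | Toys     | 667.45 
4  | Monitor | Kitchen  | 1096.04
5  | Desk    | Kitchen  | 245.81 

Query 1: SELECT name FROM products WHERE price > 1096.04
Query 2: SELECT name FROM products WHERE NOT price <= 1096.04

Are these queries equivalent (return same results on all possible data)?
Yes, equivalent

Both queries return: []

Reason: Both filter price > 1096.04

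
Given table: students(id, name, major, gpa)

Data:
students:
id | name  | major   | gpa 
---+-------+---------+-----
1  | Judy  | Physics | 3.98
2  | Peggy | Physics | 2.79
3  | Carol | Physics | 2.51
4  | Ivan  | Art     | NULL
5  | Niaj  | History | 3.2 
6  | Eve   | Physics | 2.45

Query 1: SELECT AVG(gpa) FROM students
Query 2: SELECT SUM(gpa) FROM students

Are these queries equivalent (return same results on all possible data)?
No, not equivalent

Query 1 returns: [(2.9859999999999998,)]
Query 2 returns: [(14.93,)]

Reason: AVG vs SUM give different aggregate values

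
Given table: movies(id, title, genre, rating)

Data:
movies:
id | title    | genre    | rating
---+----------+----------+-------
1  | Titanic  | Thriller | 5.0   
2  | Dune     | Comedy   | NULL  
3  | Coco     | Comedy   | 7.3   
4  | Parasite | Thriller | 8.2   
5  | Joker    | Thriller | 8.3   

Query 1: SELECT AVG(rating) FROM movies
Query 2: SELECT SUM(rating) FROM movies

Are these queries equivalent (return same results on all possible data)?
No, not equivalent

Query 1 returns: [(7.2,)]
Query 2 returns: [(28.8,)]

Reason: AVG vs SUM give different aggregate values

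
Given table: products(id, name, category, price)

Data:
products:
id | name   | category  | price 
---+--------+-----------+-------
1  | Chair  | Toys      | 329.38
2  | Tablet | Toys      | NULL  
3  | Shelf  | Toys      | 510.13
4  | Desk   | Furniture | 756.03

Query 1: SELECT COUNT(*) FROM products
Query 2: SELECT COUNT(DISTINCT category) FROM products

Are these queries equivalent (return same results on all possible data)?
No, not equivalent

Query 1 returns: [(4,)]
Query 2 returns: [(2,)]

Reason: COUNT(*) counts rows, COUNT(DISTINCT category) counts unique categorys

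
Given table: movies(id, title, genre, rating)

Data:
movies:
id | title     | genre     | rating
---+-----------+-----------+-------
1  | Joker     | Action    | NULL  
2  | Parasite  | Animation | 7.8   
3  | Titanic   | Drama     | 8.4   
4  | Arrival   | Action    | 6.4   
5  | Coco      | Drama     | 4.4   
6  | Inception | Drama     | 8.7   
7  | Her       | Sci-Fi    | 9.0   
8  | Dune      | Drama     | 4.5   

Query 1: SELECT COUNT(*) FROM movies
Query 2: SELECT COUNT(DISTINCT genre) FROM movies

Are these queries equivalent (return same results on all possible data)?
No, not equivalent

Query 1 returns: [(8,)]
Query 2 returns: [(4,)]

Reason: COUNT(*) counts rows, COUNT(DISTINCT genre) counts unique genres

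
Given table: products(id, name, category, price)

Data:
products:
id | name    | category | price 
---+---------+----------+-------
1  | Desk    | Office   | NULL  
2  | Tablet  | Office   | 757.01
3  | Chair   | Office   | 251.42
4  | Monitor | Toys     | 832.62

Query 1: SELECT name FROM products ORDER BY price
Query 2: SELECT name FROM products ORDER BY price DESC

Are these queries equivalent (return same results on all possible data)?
No, not equivalent

Query 1 returns: [('Desk',), ('Chair',), ('Tablet',), ('Monitor',)]
Query 2 returns: [('Monitor',), ('Tablet',), ('Chair',), ('Desk',)]

Reason: ASC vs DESC gives opposite ordering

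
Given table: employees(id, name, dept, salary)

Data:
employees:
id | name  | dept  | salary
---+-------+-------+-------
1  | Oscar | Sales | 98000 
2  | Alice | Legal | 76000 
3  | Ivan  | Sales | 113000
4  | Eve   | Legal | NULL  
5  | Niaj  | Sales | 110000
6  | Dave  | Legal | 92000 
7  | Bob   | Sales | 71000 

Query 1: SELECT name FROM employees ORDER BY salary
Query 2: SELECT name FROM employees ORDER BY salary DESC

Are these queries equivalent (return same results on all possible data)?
No, not equivalent

Query 1 returns: [('Eve',), ('Bob',), ('Alice',), ('Dave',), ('Oscar',), ('Niaj',), ('Ivan',)]
Query 2 returns: [('Ivan',), ('Niaj',), ('Oscar',), ('Dave',), ('Alice',), ('Bob',), ('Eve',)]

Reason: ASC vs DESC gives opposite ordering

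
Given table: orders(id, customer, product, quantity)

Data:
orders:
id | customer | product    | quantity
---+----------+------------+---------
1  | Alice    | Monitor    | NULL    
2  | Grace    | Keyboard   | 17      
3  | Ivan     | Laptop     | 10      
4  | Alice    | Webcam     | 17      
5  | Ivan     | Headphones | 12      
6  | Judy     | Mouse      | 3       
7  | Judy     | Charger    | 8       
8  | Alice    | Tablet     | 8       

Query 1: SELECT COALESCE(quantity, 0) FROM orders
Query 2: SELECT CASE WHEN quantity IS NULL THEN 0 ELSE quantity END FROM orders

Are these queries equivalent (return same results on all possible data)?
Yes, equivalent

Both queries return: [(0,), (3,), (8,), (8,), (10,), (12,), (17,), (17,)]

Reason: COALESCE vs CASE for NULL handling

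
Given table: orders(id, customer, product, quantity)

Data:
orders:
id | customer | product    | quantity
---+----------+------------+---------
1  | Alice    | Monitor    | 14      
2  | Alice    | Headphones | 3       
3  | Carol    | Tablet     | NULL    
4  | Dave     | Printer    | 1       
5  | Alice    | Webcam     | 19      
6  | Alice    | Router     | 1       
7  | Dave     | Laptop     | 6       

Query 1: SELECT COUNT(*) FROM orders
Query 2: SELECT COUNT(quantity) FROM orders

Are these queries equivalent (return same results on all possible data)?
No, not equivalent

Query 1 returns: [(7,)]
Query 2 returns: [(6,)]

Reason: COUNT(*) includes NULLs, COUNT(column) excludes them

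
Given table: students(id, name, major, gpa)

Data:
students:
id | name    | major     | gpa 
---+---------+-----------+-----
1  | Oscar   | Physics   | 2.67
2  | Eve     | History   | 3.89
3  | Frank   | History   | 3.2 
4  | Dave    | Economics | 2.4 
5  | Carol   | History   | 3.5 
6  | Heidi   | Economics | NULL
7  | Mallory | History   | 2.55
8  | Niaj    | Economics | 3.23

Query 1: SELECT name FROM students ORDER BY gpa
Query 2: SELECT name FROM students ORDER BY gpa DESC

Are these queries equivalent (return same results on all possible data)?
No, not equivalent

Query 1 returns: [('Heidi',), ('Dave',), ('Mallory',), ('Oscar',), ('Frank',), ('Niaj',), ('Carol',), ('Eve',)]
Query 2 returns: [('Eve',), ('Carol',), ('Niaj',), ('Frank',), ('Oscar',), ('Mallory',), ('Dave',), ('Heidi',)]

Reason: ASC vs DESC gives opposite ordering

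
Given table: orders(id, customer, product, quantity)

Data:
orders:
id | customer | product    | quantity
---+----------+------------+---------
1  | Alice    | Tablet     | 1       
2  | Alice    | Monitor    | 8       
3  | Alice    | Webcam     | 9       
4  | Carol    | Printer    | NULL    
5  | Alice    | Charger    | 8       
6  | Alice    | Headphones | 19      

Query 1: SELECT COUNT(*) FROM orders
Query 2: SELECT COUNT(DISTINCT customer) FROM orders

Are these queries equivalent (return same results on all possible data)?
No, not equivalent

Query 1 returns: [(6,)]
Query 2 returns: [(2,)]

Reason: COUNT(*) counts rows, COUNT(DISTINCT customer) counts unique customers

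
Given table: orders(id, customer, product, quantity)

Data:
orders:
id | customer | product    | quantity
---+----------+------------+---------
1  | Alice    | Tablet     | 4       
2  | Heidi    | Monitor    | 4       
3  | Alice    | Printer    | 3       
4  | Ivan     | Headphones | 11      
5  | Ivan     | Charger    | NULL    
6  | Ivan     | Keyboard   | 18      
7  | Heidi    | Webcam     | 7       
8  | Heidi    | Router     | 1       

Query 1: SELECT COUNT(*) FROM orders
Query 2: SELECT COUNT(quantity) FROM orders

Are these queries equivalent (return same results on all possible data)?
No, not equivalent

Query 1 returns: [(8,)]
Query 2 returns: [(7,)]

Reason: COUNT(*) includes NULLs, COUNT(column) excludes them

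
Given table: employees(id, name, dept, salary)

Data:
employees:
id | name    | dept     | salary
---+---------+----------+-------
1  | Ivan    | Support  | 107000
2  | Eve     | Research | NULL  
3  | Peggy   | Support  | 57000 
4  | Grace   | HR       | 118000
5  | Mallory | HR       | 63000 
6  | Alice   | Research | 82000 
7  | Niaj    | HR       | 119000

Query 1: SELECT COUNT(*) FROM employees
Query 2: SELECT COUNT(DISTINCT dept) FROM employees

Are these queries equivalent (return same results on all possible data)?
No, not equivalent

Query 1 returns: [(7,)]
Query 2 returns: [(3,)]

Reason: COUNT(*) counts rows, COUNT(DISTINCT dept) counts unique depts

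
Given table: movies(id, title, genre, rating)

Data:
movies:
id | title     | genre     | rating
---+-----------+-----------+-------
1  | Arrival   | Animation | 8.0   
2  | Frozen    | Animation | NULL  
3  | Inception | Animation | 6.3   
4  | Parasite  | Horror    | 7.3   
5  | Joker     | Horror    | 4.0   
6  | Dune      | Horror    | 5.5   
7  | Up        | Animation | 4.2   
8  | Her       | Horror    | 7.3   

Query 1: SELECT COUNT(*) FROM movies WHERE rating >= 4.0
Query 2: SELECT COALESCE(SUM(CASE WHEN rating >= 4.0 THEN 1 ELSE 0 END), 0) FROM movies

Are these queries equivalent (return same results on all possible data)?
Yes, equivalent

Both queries return: [(7,)]

Reason: COUNT with WHERE vs conditional SUM (COALESCE handles empty-table NULL)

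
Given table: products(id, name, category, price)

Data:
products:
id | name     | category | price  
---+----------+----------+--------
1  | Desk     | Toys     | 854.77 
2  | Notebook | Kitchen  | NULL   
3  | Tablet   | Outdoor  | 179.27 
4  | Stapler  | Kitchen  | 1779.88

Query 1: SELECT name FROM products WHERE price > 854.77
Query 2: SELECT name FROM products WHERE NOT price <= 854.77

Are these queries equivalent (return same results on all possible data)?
Yes, equivalent

Both queries return: [('Stapler',)]

Reason: Both filter price > 854.77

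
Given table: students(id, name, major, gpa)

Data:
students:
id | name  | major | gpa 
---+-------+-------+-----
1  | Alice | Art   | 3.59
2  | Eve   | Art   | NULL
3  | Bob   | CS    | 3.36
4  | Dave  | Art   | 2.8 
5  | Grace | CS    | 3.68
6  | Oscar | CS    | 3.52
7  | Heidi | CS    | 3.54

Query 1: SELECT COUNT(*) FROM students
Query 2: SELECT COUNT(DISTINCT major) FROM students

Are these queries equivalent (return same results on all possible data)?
No, not equivalent

Query 1 returns: [(7,)]
Query 2 returns: [(2,)]

Reason: COUNT(*) counts rows, COUNT(DISTINCT major) counts unique majors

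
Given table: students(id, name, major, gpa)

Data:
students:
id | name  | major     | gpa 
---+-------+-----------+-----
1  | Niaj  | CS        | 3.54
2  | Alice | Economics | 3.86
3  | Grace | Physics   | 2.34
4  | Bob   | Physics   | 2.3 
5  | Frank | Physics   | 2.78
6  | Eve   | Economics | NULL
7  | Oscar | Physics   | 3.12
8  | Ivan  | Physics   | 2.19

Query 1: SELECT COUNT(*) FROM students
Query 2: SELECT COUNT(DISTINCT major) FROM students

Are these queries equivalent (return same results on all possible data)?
No, not equivalent

Query 1 returns: [(8,)]
Query 2 returns: [(3,)]

Reason: COUNT(*) counts rows, COUNT(DISTINCT major) counts unique majors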